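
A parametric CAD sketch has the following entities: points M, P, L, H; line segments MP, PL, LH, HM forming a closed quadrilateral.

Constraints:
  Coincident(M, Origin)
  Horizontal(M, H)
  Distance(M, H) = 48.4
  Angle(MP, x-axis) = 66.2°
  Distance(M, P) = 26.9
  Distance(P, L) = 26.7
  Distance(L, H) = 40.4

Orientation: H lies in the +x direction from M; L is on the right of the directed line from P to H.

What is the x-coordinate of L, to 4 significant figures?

8.047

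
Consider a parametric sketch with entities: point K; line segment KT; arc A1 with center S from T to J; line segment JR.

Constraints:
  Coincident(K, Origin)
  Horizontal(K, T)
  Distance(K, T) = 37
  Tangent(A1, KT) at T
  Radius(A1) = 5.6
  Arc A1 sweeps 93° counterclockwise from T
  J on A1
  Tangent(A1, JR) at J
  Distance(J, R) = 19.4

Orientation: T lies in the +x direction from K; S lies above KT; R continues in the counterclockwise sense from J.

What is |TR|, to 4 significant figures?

25.68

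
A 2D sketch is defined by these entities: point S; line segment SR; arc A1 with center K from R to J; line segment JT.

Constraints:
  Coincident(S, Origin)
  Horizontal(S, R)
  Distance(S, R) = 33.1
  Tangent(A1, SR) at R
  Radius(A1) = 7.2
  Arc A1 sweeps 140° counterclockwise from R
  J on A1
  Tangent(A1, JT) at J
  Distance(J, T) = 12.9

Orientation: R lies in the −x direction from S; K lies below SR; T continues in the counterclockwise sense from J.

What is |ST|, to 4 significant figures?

34.88

On A1, R sits at bearing 90° from K; a 140° counterclockwise sweep puts J at bearing 230°, so J = K + 7.2·(cos 230°, sin 230°) = (-37.73, -12.72). Tangency of A1 to JT means the radius KJ is perpendicular to JT, so JT runs along (−sin 230°, cos 230°); with |JT| = 12.9, T = (-27.85, -21.01). Then |ST| = |T − S| = 34.88.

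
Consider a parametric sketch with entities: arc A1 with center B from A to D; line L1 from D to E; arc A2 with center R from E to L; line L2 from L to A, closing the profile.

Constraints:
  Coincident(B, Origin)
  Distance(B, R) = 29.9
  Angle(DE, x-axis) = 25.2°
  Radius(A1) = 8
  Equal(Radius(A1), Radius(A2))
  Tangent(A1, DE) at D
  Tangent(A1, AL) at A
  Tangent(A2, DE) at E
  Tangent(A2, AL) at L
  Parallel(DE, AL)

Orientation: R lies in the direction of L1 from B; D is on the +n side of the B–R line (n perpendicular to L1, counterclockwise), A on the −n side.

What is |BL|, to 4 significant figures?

30.95

Tangency of A1 to both parallel lines with radius 8.0 puts D and A at B ± 8.0·n: D = (-3.406, 7.239), A = (3.406, -7.239). Equal radii place E and L the same way about R: E = R + 8.0·n = (23.65, 19.97), L = R − 8.0·n = (30.46, 5.492). Then |BL| = |L − B| = 30.95.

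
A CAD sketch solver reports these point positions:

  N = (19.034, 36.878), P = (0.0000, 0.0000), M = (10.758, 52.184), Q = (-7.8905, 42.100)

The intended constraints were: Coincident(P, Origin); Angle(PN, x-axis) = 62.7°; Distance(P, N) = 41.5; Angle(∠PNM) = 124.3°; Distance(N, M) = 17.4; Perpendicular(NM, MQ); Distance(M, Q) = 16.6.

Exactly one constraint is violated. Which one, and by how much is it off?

Distance(M, Q) = 16.6 — off by 4.60.

P = (0.00, 0.00) ✓; PN at 62.70° ✓; |PN| = 41.50 ✓; ∠PNM = 124.3° ✓; |NM| = 17.40 ✓; ∠(NM, MQ) = 90.00° ✓; |MQ| = 21.20 ✗.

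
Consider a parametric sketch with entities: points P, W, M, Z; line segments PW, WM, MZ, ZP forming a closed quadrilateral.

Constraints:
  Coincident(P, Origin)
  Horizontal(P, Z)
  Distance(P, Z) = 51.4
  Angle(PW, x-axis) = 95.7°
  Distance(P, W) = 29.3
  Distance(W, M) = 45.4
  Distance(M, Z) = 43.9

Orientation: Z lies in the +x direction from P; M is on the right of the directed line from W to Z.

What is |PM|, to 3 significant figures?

17.5

P is at the origin; P and Z share the same y with |PZ| = 51.4 and Z in +x, so Z = (51.4, 0). PW runs at 95.7° with |PW| = 29.3, so W = (-2.91, 29.2). M is determined by |WM| = 45.4 and |MZ| = 43.9 together: it lies at the intersection of circle(W, 45.4) and circle(Z, 43.9). With |WZ| = 61.6, the foot of the radical line on WZ is 31.9 from W and the perpendicular offset is √(45.4² − 31.9²) = 32.3. Taking the right-of-WZ solution: M = (9.93, -14.4).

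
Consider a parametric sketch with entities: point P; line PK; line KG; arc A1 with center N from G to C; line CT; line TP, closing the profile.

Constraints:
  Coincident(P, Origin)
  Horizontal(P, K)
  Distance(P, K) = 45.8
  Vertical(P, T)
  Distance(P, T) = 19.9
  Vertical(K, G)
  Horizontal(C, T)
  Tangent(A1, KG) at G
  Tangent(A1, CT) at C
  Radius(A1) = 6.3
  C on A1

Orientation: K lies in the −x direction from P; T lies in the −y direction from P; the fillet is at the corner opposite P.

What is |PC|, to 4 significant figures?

44.23

The virtual corner opposite P is at (-45.80, -19.90). The tangent condition forces NG to be normal to KG and A1 meets CT tangentially, so NC is at right angles to CT, with radius 6.3, so the center N sits 6.3 in from both sides at N = (-39.50, -13.60). That places the tangent points at G = (-45.80, -13.60) on KG and C = (-39.50, -19.90) on CT. Then |PC| = |C − P| = 44.23.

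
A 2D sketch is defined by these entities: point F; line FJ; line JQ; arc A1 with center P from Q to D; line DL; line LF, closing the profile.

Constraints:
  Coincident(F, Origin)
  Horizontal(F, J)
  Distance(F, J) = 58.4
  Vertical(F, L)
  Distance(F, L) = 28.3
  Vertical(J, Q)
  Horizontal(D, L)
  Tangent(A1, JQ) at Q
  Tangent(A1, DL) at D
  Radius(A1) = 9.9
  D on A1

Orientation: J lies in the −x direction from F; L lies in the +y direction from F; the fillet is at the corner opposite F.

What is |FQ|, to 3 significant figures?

61.2

F is at the origin; F and J share the same y with |FJ| = 58.4 and J on the −x side, so J = (-58.4, 0.00). FL is vertical with |FL| = 28.3 and L on the +y side, so L = (0.00, 28.3). The virtual corner opposite F is at (-58.4, 28.3). Since A1 is tangent to JQ there, PQ ⟂ JQ and tangency of A1 to DL means the radius PD is perpendicular to DL, with radius 9.9, so the center P sits 9.9 in from both sides at P = (-48.5, 18.4). That places the tangent points at Q = (-58.4, 18.4) on JQ and D = (-48.5, 28.3) on DL. Then |FQ| = |Q − F| = 61.2.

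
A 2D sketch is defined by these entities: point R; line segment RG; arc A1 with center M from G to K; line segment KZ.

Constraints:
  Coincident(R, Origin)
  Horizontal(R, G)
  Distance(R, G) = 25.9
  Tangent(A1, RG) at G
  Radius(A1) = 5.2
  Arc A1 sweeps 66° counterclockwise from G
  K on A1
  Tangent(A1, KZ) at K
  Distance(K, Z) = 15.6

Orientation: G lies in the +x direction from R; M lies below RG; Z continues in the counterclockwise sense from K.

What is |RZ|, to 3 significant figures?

22.8

R is at the origin; R and G share the same y with |RG| = 25.9 and G on the +x side, so G = (25.9, 0.00). The tangent condition forces MG to be normal to RG, so M = G + (0, -5.2) = (25.9, -5.20). On A1, G sits at bearing 90° from M; a 66° counterclockwise sweep puts K at bearing 156°, so K = M + 5.2·(cos 156°, sin 156°) = (21.1, -3.08). A1 meets KZ tangentially, so MK is at right angles to KZ, so KZ runs along (−sin 156°, cos 156°); with |KZ| = 15.6, Z = (14.8, -17.3). Then |RZ| = |Z − R| = 22.8.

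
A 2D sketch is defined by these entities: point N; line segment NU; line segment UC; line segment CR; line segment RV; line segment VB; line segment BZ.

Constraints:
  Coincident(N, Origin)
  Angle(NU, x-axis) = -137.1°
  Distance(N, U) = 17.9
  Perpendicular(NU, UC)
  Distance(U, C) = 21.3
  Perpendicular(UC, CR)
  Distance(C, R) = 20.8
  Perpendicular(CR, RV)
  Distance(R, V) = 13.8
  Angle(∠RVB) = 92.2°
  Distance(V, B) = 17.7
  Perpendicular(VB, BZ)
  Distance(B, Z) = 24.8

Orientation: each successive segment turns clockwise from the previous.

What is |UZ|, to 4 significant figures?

31.68

N is at the origin; NU runs at -137.1° with length 17.9, so U = (-13.11, -12.18). NU is perpendicular to UC, so UC runs at 132.9°; with |UC| = 21.3, C = (-27.61, 3.418). The perpendicularity gives CR at right angles to UC, so CR runs at 42.90°; with |CR| = 20.8, R = (-12.37, 17.58). CR is perpendicular to RV, so RV runs at -47.10°; with |RV| = 13.8, V = (-2.981, 7.468). ∠RVB = 92.2° gives VB at -134.9° from the x-axis; with |VB| = 17.7, B = (-15.47, -5.069). The perpendicularity gives BZ at right angles to VB, so BZ runs at 135.1°; with |BZ| = 24.8, Z = (-33.04, 12.44). Then |UZ| = |Z − U| = 31.68.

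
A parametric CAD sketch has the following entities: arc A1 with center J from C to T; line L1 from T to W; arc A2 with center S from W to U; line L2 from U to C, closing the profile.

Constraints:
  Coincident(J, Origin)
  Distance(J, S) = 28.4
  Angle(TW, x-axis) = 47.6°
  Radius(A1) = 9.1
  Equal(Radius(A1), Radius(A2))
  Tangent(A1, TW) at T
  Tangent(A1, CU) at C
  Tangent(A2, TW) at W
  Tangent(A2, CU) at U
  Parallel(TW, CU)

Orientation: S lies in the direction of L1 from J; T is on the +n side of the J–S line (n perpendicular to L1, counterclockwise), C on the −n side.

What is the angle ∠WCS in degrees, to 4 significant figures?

14.89°

The slot axis is L1's direction at 47.6°, so u = (cos 47.6°, sin 47.6°) = (0.6743, 0.7385) and n = (−sin 47.6°, cos 47.6°) = (-0.7385, 0.6743). J is at the origin and S lies 28.4 along u from J, so S = 28.4·u = (19.15, 20.97). Tangency of A1 to both parallel lines with radius 9.1 puts T and C at J ± 9.1·n: T = (-6.720, 6.136), C = (6.720, -6.136). Equal radii place W and U the same way about S: W = S + 9.1·n = (12.43, 27.11), U = S − 9.1·n = (25.87, 14.84). Then cos ∠WCS = CW·CS / (|CW||CS|), giving 14.89°.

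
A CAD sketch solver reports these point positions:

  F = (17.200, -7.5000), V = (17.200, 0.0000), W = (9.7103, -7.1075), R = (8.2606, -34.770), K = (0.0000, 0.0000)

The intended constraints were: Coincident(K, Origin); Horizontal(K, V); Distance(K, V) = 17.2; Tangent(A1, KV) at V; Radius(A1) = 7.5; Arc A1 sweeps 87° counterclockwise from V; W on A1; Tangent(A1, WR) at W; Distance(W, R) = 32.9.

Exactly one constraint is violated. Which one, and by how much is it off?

Distance(W, R) = 32.9 — off by 5.20.

K = (0.00, 0.00) ✓; K.y = 0.00, V.y = 0.00 ✓; |KV| = 17.20 ✓; ∠(FV, VK) = 90.00° ✓; |FV| = 7.500 ✓; bearing(F→W) − bearing(F→V) = 87.00° ✓; |FW| = 7.500 ✓; ∠(FW, WR) = 90.00° ✓; |WR| = 27.70 ✗.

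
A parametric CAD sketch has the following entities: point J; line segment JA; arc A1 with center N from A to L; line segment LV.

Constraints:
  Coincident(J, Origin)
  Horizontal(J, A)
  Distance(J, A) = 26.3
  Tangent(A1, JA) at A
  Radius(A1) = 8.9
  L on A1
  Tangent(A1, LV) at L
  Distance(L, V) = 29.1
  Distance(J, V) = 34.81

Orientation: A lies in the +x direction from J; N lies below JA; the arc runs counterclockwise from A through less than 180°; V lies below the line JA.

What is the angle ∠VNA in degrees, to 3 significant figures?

145°

J is at the origin; JA is horizontal with |JA| = 26.3 and A on the +x side, so A = (26.3, 0.00). A1 meets JA tangentially, so NA is at right angles to JA, so N = A + (0, -8.9) = (26.3, -8.90). Since NL ⟂ LV (tangency), |NV| = √(8.9² + 29.1²) = 30.4 regardless of where L sits on A1. So V lies on both circle(J, 34.81) and circle(N, 30.4); the below-JA intersection is V = (8.68, -33.7). L is the foot of the tangent from V: L = (17.9, -6.09).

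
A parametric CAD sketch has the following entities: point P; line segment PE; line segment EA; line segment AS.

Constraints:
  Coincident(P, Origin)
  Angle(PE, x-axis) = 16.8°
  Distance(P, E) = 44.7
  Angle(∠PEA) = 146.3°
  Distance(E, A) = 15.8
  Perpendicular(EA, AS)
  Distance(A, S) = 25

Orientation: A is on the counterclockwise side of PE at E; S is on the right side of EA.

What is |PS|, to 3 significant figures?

72.7

P is at the origin; PE runs at 16.8° with length 44.7, so E = 44.7·(cos 16.8°, sin 16.8°) = (42.8, 12.9). ∠PEA = 146.3°, so EA runs at 16.8° + (180° − 146.3°) = 50.5° from the x-axis; with |EA| = 15.8, A = E + 15.8·(cos 50.5°, sin 50.5°) = (52.8, 25.1). The perpendicularity gives AS at right angles to EA; with |AS| = 25.0 on the right of EA, S = A + 25.0·(0.772, -0.636) = (72.1, 9.21). Then |PS| = |S − P| = 72.7.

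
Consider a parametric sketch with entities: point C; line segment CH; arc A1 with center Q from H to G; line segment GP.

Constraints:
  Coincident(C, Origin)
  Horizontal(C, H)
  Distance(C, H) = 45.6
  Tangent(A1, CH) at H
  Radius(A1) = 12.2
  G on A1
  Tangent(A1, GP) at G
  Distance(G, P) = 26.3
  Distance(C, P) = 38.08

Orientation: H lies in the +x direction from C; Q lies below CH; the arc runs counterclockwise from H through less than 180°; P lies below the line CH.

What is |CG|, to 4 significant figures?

35.33

Checks: |QG| = 12.20 ✓; ∠(QG, GP) = 90.00° ✓; |GP| = 26.30 ✓; |CP| = 38.08 ✓.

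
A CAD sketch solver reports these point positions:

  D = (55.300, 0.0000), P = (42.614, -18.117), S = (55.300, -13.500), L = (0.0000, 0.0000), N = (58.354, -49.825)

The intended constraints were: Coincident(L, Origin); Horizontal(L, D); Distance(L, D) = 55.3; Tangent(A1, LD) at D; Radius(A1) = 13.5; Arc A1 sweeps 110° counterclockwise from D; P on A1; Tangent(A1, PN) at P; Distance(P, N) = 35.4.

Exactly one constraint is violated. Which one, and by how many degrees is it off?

Tangent(A1, PN) at P — off by 6.40°.

L = (0.00, 0.00) ✓; L.y = 0.00, D.y = 0.00 ✓; |LD| = 55.30 ✓; ∠(SD, DL) = 90.00° ✓; |SD| = 13.50 ✓; bearing(S→P) − bearing(S→D) = 110.0° ✓; |SP| = 13.50 ✓; ∠(SP, PN) = 83.60° ✗; |PN| = 35.40 ✓.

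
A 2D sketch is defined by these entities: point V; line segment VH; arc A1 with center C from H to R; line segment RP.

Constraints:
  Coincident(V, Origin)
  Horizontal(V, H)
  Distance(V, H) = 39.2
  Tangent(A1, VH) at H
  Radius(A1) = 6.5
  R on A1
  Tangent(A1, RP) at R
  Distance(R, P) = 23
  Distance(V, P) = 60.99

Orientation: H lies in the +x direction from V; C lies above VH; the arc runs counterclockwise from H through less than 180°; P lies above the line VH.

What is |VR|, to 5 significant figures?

44.913

Checks: |CH| = 6.500 ✓; |CR| = 6.500 ✓; ∠(CR, RP) = 90.00° ✓; |RP| = 23.00 ✓; |VP| = 60.99 ✓.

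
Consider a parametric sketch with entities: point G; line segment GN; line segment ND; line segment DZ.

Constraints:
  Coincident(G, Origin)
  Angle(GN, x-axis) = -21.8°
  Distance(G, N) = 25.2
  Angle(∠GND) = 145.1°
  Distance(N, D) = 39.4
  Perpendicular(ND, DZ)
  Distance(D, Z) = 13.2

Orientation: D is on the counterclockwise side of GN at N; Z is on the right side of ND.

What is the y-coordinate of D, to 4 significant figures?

-0.4284

G is at the origin; GN runs at -21.8° with length 25.2, so N = 25.2·(cos -21.8°, sin -21.8°) = (23.40, -9.358). ∠GND = 145.1°, so ND runs at -21.8° + (180° − 145.1°) = 13.10° from the x-axis; with |ND| = 39.4, D = N + 39.4·(cos 13.10°, sin 13.10°) = (61.77, -0.4284). So D.y = -0.4284.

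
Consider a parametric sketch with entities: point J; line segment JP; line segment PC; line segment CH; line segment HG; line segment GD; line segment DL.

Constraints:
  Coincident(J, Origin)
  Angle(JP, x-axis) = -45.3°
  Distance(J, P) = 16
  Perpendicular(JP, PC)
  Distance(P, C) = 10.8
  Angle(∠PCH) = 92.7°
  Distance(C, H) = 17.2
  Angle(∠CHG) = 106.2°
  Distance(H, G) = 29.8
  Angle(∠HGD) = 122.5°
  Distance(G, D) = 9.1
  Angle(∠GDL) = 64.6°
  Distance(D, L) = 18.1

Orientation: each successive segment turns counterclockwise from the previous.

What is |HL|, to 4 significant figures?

19.44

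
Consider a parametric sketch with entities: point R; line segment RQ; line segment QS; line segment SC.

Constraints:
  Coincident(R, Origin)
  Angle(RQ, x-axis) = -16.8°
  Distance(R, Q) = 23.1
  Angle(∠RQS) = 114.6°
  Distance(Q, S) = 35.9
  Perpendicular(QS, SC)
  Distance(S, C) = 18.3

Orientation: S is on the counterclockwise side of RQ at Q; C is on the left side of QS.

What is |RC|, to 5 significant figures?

45.596

R is at the origin; RQ runs at -16.8° with length 23.1, so Q = 23.1·(cos -16.8°, sin -16.8°) = (22.114, -6.6766). ∠RQS = 114.6°, so QS runs at -16.8° + (180° − 114.6°) = 48.600° from the x-axis; with |QS| = 35.9, S = Q + 35.9·(cos 48.600°, sin 48.600°) = (45.855, 20.252). The perpendicularity gives SC at right angles to QS; with |SC| = 18.3 on the left of QS, C = S + 18.3·(-0.75011, 0.66131) = (32.128, 32.354). Then |RC| = |C − R| = 45.596.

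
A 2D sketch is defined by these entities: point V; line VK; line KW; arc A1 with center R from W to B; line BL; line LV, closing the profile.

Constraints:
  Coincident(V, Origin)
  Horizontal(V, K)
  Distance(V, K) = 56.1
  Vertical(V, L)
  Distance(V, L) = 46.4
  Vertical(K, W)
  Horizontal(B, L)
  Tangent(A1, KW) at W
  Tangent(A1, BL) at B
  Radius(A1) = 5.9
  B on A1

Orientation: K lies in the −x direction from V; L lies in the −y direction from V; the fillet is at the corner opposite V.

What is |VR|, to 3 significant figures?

64.5

VL is vertical with |VL| = 46.4 and L on the −y side, so L = (0.00, -46.4). The virtual corner opposite V is at (-56.1, -46.4). Tangency of A1 to KW means the radius RW is perpendicular to KW and the tangent condition forces RB to be normal to BL, with radius 5.9, so the center R sits 5.9 in from both sides at R = (-50.2, -40.5). Then |VR| = |R − V| = 64.5.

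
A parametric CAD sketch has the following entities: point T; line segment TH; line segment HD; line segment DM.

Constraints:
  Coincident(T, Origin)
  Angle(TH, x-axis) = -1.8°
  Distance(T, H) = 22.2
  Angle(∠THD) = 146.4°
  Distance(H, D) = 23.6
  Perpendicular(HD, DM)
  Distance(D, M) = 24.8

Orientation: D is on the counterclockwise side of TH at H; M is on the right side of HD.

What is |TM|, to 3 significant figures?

56.1

∠THD = 146.4°, so HD runs at -1.8° + (180° − 146.4°) = 31.8° from the x-axis; with |HD| = 23.6, D = H + 23.6·(cos 31.8°, sin 31.8°) = (42.2, 11.7). HD ⟂ DM; with |DM| = 24.8 on the right of HD, M = D + 24.8·(0.527, -0.850) = (55.3, -9.34). Then |TM| = |M − T| = 56.1.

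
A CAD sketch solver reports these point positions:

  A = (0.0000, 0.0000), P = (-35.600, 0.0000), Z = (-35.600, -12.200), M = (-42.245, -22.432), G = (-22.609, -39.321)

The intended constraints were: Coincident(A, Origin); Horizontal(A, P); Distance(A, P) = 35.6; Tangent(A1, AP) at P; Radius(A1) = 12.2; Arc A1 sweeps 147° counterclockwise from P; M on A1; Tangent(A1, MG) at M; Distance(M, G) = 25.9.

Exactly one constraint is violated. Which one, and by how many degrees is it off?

Tangent(A1, MG) at M — off by 7.70°.

A = (0.00, 0.00) ✓; A.y = 0.00, P.y = 0.00 ✓; |AP| = 35.60 ✓; ∠(ZP, PA) = 90.00° ✓; |ZP| = 12.20 ✓; bearing(Z→M) − bearing(Z→P) = 147.0° ✓; |ZM| = 12.20 ✓; ∠(ZM, MG) = 97.70° ✗; |MG| = 25.90 ✓.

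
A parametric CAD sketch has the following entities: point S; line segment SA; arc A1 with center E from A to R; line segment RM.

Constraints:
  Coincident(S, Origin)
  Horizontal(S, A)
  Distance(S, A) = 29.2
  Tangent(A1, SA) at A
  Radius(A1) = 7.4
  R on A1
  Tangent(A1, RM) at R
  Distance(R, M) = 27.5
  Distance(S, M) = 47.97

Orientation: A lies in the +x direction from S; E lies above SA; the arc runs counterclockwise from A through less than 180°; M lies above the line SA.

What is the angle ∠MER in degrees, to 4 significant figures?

74.94°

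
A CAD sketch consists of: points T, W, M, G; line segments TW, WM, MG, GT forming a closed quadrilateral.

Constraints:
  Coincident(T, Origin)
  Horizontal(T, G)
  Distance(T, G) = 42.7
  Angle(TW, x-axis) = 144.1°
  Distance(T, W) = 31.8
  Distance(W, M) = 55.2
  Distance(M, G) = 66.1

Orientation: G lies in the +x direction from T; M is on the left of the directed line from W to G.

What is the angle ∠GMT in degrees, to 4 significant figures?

39.22°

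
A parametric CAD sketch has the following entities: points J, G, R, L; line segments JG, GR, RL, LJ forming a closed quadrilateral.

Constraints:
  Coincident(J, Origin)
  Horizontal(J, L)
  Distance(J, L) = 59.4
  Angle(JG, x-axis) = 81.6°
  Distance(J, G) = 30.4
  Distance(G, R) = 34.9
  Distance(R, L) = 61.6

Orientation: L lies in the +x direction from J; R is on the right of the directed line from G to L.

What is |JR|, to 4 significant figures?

4.691

Checks: |GR| = 34.90 ✓; |RL| = 61.60 ✓.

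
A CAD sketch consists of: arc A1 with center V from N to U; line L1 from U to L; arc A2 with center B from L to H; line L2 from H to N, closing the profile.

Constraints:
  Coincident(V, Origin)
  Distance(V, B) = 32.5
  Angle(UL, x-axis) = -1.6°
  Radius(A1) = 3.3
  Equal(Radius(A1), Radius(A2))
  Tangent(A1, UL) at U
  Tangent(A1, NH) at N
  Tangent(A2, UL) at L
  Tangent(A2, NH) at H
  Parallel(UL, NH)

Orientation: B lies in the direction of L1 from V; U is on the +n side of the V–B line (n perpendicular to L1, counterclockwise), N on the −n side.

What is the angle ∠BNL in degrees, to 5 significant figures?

5.6815°

Tangency of A1 to both parallel lines with radius 3.3 puts U and N at V ± 3.3·n: U = (0.092141, 3.2987), N = (-0.092141, -3.2987). Equal radii place L and H the same way about B: L = B + 3.3·n = (32.579, 2.3913), H = B − 3.3·n = (32.395, -4.2062). Then cos ∠BNL = NB·NL / (|NB||NL|), giving 5.6815°.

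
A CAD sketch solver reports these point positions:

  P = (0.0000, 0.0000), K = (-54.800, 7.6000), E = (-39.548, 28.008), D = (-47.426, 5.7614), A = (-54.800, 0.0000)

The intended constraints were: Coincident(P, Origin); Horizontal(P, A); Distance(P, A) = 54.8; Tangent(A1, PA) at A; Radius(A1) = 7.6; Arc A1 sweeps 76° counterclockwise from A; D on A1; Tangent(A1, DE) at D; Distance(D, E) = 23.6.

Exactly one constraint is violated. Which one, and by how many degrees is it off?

Tangent(A1, DE) at D — off by 5.50°.

P = (0.00, 0.00) ✓; P.y = 0.00, A.y = 0.00 ✓; |PA| = 54.80 ✓; ∠(KA, AP) = 90.00° ✓; |KA| = 7.600 ✓; bearing(K→D) − bearing(K→A) = 76.00° ✓; |KD| = 7.600 ✓; ∠(KD, DE) = 95.50° ✗; |DE| = 23.60 ✓.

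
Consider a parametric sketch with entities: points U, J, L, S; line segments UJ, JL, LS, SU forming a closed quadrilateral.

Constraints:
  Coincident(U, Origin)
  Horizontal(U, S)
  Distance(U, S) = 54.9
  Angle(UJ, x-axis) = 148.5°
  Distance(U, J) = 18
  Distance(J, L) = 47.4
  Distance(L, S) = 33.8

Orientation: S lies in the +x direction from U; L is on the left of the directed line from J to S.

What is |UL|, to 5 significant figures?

37.829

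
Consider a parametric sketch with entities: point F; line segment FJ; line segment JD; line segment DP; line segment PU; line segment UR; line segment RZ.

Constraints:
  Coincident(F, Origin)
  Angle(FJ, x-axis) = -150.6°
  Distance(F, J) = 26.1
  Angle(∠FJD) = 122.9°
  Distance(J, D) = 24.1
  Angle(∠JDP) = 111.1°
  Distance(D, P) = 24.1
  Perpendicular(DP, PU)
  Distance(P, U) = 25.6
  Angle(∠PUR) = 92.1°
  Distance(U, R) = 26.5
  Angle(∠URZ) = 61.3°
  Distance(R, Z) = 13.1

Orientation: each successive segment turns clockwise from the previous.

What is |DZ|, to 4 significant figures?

15.26

∠PUR = 92.1° gives UR at -94.50° from the x-axis; with |UR| = 26.5, R = (-17.96, -7.030). ∠URZ = 61.3° gives RZ at 146.8° from the x-axis; with |RZ| = 13.1, Z = (-28.92, 0.1428). Then |DZ| = |Z − D| = 15.26.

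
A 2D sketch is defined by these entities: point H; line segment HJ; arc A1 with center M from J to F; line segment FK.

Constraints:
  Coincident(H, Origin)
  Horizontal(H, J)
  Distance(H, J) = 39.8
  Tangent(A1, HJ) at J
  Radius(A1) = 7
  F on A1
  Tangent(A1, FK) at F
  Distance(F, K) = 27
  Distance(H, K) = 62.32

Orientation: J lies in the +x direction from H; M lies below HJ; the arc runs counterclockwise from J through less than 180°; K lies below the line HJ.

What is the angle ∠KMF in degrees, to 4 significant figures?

75.47°

Checks: |MF| = 7.000 ✓; ∠(MF, FK) = 90.00° ✓; |FK| = 27.00 ✓; |HK| = 62.32 ✓.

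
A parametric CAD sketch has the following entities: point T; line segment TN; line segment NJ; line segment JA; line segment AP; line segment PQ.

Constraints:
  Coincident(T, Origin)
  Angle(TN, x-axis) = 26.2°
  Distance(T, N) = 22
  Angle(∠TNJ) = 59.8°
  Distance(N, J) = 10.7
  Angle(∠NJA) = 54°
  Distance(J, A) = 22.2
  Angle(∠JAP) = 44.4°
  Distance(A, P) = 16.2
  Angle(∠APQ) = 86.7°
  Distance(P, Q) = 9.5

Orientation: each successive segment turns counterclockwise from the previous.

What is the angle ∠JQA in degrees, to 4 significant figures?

123.2°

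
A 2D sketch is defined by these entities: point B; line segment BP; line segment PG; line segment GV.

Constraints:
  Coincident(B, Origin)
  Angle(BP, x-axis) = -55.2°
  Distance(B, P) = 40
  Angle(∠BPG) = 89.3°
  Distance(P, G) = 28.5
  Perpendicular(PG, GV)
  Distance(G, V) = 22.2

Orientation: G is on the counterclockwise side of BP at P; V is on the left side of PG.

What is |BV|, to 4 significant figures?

33.19

B is at the origin; BP runs at -55.2° with length 40.0, so P = 40.0·(cos -55.2°, sin -55.2°) = (22.83, -32.85). ∠BPG = 89.3°, so PG runs at -55.2° + (180° − 89.3°) = 35.50° from the x-axis; with |PG| = 28.5, G = P + 28.5·(cos 35.50°, sin 35.50°) = (46.03, -16.30). PG is perpendicular to GV; with |GV| = 22.2 on the left of PG, V = G + 22.2·(-0.5807, 0.8141) = (33.14, 1.777). Then |BV| = |V − B| = 33.19.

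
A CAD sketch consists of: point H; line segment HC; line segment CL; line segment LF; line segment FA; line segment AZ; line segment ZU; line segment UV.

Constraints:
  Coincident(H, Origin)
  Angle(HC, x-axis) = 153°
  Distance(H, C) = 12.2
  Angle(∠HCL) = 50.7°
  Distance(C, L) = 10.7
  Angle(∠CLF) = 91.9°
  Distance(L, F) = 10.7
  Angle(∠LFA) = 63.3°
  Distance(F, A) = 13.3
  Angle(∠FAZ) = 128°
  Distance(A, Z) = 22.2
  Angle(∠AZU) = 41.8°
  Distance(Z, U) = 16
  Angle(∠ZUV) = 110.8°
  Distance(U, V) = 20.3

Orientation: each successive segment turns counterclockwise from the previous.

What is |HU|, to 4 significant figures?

16.78

H is at the origin; HC runs at 153.0° with length 12.2, so C = (-10.87, 5.539). ∠HCL = 50.7° gives CL at -77.70° from the x-axis; with |CL| = 10.7, L = (-8.591, -4.916). ∠CLF = 91.9° gives LF at 10.40° from the x-axis; with |LF| = 10.7, F = (1.933, -2.984). ∠LFA = 63.3° gives FA at 127.1° from the x-axis; with |FA| = 13.3, A = (-6.089, 7.624). ∠FAZ = 128.0° gives AZ at 179.1° from the x-axis; with |AZ| = 22.2, Z = (-28.29, 7.972). ∠AZU = 41.8° gives ZU at -42.70° from the x-axis; with |ZU| = 16.0, U = (-16.53, -2.878). Then |HU| = |U − H| = 16.78.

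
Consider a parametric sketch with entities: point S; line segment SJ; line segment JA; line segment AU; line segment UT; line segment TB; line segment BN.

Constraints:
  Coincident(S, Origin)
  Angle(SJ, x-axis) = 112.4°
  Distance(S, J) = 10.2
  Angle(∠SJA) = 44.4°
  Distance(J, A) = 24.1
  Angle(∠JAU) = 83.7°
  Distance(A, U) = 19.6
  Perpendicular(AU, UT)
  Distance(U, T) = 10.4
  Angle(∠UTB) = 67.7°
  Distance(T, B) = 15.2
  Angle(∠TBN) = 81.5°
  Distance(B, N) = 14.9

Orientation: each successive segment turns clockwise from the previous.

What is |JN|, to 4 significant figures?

33.80

S is at the origin; SJ runs at 112.4° with length 10.2, so J = (-3.887, 9.430). ∠SJA = 44.4° gives JA at -23.20° from the x-axis; with |JA| = 24.1, A = (18.26, -0.06363). ∠JAU = 83.7° gives AU at -119.5° from the x-axis; with |AU| = 19.6, U = (8.613, -17.12). AU ⟂ UT, so UT runs at 150.5°; with |UT| = 10.4, T = (-0.4390, -12.00). ∠UTB = 67.7° gives TB at 38.20° from the x-axis; with |TB| = 15.2, B = (11.51, -2.602). ∠TBN = 81.5° gives BN at -60.30° from the x-axis; with |BN| = 14.9, N = (18.89, -15.54). Then |JN| = |N − J| = 33.80.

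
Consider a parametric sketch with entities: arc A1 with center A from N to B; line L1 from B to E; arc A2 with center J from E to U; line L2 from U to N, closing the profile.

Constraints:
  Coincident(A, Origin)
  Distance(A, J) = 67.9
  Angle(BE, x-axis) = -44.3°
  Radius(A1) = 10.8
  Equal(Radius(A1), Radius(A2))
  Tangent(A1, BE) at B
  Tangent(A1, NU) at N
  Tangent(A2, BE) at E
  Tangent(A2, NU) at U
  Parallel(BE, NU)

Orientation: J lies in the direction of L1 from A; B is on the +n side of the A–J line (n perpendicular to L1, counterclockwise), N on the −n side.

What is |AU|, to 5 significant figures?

68.754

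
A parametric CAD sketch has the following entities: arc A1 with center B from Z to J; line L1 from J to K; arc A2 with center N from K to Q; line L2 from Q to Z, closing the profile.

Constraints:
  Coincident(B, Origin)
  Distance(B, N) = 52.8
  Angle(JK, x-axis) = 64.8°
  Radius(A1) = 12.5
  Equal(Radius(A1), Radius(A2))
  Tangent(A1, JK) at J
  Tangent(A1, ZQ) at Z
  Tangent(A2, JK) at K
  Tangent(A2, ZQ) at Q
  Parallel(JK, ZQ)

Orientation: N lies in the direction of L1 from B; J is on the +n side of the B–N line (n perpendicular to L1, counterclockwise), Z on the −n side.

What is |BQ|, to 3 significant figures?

54.3

Tangency of A1 to both parallel lines with radius 12.5 puts J and Z at B ± 12.5·n: J = (-11.3, 5.32), Z = (11.3, -5.32). Equal radii place K and Q the same way about N: K = N + 12.5·n = (11.2, 53.1), Q = N − 12.5·n = (33.8, 42.5). Then |BQ| = |Q − B| = 54.3.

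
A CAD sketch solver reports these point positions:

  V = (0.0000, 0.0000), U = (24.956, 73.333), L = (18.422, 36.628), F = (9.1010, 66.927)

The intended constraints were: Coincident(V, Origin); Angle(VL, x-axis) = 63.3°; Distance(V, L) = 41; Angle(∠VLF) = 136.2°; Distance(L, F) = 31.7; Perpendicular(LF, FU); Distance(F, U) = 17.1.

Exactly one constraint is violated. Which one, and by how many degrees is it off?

Perpendicular(LF, FU) — off by 4.90°.

V = (0.00, 0.00) ✓; VL at 63.30° ✓; |VL| = 41.00 ✓; ∠VLF = 136.2° ✓; |LF| = 31.70 ✓; ∠(LF, FU) = 85.10° ✗; |FU| = 17.10 ✓.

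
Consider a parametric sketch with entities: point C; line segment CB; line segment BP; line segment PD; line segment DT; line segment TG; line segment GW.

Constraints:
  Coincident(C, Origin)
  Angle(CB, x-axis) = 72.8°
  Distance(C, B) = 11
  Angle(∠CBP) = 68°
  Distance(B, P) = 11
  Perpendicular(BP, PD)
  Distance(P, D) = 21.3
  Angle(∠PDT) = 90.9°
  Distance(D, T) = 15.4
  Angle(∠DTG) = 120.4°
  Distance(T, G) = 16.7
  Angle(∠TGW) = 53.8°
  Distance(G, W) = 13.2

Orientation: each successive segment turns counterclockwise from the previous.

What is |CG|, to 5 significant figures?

17.442

C is at the origin; CB runs at 72.8° with length 11.0, so B = (3.2528, 10.508). ∠CBP = 68.0° gives BP at -175.20° from the x-axis; with |BP| = 11.0, P = (-7.7086, 9.5876). BP is perpendicular to PD, so PD runs at -85.200°; with |PD| = 21.3, D = (-5.9263, -11.638). ∠PDT = 90.9° gives DT at 3.9000° from the x-axis; with |DT| = 15.4, T = (9.4380, -10.590). ∠DTG = 120.4° gives TG at 63.500° from the x-axis; with |TG| = 16.7, G = (16.890, 4.3551). Then |CG| = |G − C| = 17.442.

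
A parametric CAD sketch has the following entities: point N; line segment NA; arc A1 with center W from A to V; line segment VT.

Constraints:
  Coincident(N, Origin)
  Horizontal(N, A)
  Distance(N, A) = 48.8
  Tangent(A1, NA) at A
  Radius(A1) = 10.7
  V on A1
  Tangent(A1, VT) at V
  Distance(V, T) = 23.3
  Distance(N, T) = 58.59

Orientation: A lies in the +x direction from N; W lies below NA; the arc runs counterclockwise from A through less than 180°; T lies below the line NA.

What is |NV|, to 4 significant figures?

41.15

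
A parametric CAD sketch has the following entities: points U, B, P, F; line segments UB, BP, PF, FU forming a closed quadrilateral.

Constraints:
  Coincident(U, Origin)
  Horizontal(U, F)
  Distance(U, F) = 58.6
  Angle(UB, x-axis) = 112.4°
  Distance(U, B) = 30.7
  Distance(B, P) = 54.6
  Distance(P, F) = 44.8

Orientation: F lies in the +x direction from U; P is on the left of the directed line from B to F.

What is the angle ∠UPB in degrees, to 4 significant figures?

31.27°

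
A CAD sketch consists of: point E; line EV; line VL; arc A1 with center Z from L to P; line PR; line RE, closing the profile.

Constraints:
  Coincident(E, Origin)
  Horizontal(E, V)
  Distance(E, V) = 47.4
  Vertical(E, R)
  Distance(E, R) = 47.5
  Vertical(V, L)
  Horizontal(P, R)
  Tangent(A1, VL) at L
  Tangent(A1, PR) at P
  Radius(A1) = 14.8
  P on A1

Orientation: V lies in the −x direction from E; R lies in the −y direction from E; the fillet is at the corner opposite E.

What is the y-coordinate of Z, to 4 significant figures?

-32.70

E and R share the same x with |ER| = 47.5 and R on the −y side, so R = (0.000, -47.50). The virtual corner opposite E is at (-47.40, -47.50). A1 meets VL tangentially, so ZL is at right angles to VL and tangency of A1 to PR means the radius ZP is perpendicular to PR, with radius 14.8, so the center Z sits 14.8 in from both sides at Z = (-32.60, -32.70). So Z.y = -32.70.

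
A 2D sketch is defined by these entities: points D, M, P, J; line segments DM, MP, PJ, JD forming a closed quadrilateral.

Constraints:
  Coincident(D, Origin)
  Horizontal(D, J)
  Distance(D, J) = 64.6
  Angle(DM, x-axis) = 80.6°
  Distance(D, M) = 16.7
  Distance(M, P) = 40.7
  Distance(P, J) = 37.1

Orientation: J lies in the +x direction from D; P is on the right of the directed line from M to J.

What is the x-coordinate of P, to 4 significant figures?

30.10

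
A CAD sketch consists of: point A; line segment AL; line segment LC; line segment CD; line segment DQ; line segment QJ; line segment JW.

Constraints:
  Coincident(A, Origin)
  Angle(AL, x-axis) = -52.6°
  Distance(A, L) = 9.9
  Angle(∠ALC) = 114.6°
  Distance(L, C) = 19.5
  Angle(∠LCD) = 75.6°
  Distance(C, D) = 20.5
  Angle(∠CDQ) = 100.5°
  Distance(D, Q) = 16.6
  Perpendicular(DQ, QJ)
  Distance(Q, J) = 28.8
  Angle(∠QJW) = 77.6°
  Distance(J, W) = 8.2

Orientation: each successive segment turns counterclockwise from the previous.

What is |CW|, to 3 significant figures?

14.1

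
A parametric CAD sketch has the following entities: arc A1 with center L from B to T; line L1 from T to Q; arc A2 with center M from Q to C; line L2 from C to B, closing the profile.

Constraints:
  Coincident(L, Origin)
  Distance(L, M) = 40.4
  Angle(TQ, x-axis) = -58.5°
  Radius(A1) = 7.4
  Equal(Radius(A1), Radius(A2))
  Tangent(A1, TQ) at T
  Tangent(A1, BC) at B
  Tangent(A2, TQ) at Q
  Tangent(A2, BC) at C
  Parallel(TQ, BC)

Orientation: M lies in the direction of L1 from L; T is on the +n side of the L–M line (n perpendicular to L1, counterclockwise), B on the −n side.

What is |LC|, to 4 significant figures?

41.07

Tangency of A1 to both parallel lines with radius 7.4 puts T and B at L ± 7.4·n: T = (6.310, 3.866), B = (-6.310, -3.866). Equal radii place Q and C the same way about M: Q = M + 7.4·n = (27.42, -30.58), C = M − 7.4·n = (14.80, -38.31). Then |LC| = |C − L| = 41.07.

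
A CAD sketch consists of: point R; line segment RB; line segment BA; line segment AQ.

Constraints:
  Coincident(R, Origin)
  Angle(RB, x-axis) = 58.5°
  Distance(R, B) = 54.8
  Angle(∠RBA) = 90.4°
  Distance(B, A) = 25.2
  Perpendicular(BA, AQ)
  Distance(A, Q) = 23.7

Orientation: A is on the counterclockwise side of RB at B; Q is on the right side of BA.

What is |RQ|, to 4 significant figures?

82.56

R is at the origin; RB runs at 58.5° with length 54.8, so B = 54.8·(cos 58.5°, sin 58.5°) = (28.63, 46.72). ∠RBA = 90.4°, so BA runs at 58.5° + (180° − 90.4°) = 148.1° from the x-axis; with |BA| = 25.2, A = B + 25.2·(cos 148.1°, sin 148.1°) = (7.239, 60.04). BA is perpendicular to AQ; with |AQ| = 23.7 on the right of BA, Q = A + 23.7·(0.5284, 0.8490) = (19.76, 80.16). Then |RQ| = |Q − R| = 82.56.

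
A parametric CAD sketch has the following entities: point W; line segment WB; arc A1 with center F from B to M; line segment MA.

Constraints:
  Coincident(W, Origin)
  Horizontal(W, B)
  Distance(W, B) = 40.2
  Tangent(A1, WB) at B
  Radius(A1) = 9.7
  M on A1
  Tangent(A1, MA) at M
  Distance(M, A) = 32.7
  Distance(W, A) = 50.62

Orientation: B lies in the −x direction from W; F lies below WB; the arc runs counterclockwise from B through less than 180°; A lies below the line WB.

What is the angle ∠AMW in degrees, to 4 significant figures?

71.43°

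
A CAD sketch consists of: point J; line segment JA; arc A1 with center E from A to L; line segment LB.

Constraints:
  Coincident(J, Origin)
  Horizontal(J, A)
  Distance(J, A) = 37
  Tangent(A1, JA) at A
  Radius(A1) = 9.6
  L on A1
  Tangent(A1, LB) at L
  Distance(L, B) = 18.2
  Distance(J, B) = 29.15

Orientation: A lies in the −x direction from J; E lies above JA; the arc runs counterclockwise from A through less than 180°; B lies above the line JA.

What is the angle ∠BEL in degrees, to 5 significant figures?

62.190°

J is at the origin; JA is horizontal with |JA| = 37.0 and A on the −x side, so A = (-37.000, 0.0000). Since A1 is tangent to JA there, EA ⟂ JA, so E = A + (0, 9.6) = (-37.000, 9.6000). Since EL ⟂ LB (tangency), |EB| = √(9.6² + 18.2²) = 20.577 regardless of where L sits on A1. So B lies on both circle(J, 29.15) and circle(E, 20.577); the above-JA intersection is B = (-20.006, 21.201). L is the foot of the tangent from B: L = (-28.513, 5.1123).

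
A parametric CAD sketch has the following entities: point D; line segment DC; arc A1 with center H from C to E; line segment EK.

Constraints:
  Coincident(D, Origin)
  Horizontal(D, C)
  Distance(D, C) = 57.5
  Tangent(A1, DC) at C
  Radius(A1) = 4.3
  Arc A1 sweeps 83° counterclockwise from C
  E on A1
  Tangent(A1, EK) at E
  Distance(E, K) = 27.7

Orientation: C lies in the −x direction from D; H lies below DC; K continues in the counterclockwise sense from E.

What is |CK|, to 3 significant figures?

32.2

D is at the origin; DC is horizontal with |DC| = 57.5 and C on the −x side, so C = (-57.5, 0.00). Tangency of A1 to DC means the radius HC is perpendicular to DC, so H = C + (0, -4.3) = (-57.5, -4.30). On A1, C sits at bearing 90° from H; an 83° counterclockwise sweep puts E at bearing 173°, so E = H + 4.3·(cos 173°, sin 173°) = (-61.8, -3.78). The tangent condition forces HE to be normal to EK, so EK runs along (−sin 173°, cos 173°); with |EK| = 27.7, K = (-65.1, -31.3). Then |CK| = |K − C| = 32.2.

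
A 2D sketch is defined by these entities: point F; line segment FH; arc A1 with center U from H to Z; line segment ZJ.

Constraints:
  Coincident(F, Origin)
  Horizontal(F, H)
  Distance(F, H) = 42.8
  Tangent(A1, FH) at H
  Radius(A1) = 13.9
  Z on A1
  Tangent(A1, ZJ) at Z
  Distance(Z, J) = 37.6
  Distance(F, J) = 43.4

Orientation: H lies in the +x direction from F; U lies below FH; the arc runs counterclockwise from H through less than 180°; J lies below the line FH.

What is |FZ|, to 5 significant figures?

31.331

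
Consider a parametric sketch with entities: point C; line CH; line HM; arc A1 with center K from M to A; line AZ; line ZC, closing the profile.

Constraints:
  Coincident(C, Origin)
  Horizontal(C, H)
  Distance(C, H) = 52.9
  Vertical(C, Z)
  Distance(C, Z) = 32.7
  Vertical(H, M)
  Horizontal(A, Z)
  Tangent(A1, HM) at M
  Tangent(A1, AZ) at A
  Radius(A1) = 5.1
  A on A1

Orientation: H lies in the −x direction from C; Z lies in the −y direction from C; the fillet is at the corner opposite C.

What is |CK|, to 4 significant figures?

55.20

C is at the origin; C and H share the same y with |CH| = 52.9 and H on the −x side, so H = (-52.90, 0.000). CZ is vertical with |CZ| = 32.7 and Z on the −y side, so Z = (0.000, -32.70). The virtual corner opposite C is at (-52.90, -32.70). Tangency of A1 to HM means the radius KM is perpendicular to HM and the tangent condition forces KA to be normal to AZ, with radius 5.1, so the center K sits 5.1 in from both sides at K = (-47.80, -27.60). Then |CK| = |K − C| = 55.20.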